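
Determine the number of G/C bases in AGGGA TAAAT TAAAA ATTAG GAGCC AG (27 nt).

9

A=13, C=2, T=5, G=7
Total G or C: 7 + 2 = 9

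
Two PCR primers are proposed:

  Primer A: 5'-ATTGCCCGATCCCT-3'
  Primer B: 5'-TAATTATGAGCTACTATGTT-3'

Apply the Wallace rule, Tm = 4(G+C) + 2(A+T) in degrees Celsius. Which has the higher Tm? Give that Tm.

Primer A: A+T=6, G+C=8 → Tm = 2(6)+4(8) = 44°C
Primer B: A+T=15, G+C=5 → Tm = 2(15)+4(5) = 50°C
44°C vs 50°C → primer B is higher.

Primer B, 50°C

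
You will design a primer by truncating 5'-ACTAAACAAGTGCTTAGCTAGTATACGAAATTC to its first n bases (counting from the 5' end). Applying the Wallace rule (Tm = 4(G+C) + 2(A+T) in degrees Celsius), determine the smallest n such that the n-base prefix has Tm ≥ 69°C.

n = 26

First 25 bases: ACTAAACAAGTGCTTAGCTAGTATA → Tm = 66°C (< 69°C)
First 26 bases: ACTAAACAAGTGCTTAGCTAGTATAC → Tm = 70°C (≥ 69°C)
Each additional base adds 2°C (A/T) or 4°C (G/C), so Tm is non-decreasing in n; n = 26 is the first length to reach 69°C.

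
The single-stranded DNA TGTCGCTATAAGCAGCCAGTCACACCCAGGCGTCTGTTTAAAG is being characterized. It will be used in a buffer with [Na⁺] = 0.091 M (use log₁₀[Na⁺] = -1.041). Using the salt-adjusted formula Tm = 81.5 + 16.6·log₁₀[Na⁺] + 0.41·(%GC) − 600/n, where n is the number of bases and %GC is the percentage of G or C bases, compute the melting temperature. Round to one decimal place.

71.2°C

Length n = 43. Counting bases: C=12, G=10, T=10, A=11
G+C = 22, so %GC = 22/43 × 100 = 51.163%
Salt term: 16.6 × (-1.041) = -17.281
GC term: 0.41 × 51.163 = 20.977; length term: −600/43 = −13.953
Tm = 81.5 + (-17.281) + 20.977 − 13.953 = 71.243 → 71.2°C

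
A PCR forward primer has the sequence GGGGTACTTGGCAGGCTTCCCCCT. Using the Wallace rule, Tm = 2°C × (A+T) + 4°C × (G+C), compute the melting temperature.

80°C

Scanning the sequence gives C=8, A=2, T=6, G=8.
A+T = 8, G+C = 16
Tm = 2×8 + 4×16 = 80°C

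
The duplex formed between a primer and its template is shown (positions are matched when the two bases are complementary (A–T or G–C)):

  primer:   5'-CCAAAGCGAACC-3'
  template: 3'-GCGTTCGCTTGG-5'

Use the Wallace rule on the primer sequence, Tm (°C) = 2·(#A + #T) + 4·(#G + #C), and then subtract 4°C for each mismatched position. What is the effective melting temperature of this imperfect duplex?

30°C

Primer base counts: A=5, T=0, G=2, C=5 → A+T=5, G+C=7
Perfect-match Tm = 2(5) + 4(7) = 10 + 28 = 38°C
Mismatches (positions where the bases are not complementary): 2 (at positions 2, 3)
Effective Tm = 38 − 2×4 = 38 − 8 = 30°C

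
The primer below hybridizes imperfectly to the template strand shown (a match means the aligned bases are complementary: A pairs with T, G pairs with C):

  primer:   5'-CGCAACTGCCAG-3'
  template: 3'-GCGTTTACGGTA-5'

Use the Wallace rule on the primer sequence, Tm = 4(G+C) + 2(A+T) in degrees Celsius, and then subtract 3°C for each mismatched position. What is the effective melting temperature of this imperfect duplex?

34°C

Primer base counts: A=3, T=1, G=3, C=5 → A+T=4, G+C=8
Perfect-match Tm = 2(4) + 4(8) = 8 + 32 = 40°C
Mismatches (positions where the bases are not complementary): 2 (at positions 6, 12)
Effective Tm = 40 − 2×3 = 40 − 6 = 34°C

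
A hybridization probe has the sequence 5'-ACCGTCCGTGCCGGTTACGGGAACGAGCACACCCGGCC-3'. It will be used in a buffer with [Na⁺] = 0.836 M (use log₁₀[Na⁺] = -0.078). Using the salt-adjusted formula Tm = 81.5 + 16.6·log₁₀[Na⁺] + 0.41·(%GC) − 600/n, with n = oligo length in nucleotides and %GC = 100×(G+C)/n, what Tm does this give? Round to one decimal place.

Length n = 38. Counting bases: A=7, T=4, G=12, C=15
G+C = 27, so %GC = 27/38 × 100 = 71.053%
Salt term: 16.6 × (-0.078) = -1.295
GC term: 0.41 × 71.053 = 29.132; length term: −600/38 = −15.789
Tm = 81.5 + (-1.295) + 29.132 − 15.789 = 93.548 → 93.5°C

93.5°C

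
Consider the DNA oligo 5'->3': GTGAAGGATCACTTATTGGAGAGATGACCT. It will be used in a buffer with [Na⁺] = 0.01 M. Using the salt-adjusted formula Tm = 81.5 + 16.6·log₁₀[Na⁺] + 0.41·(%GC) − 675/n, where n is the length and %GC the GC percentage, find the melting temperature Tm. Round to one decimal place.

43.6°C

Length n = 30. Base counts: G=9, T=8, A=9, C=4
G+C = 13, so %GC = 13/30 × 100 = 43.333%
Salt term: 16.6 × (-2) = -33.2
GC term: 0.41 × 43.333 = 17.767; length term: −675/30 = −22.5
Tm = 81.5 + (-33.2) + 17.767 − 22.5 = 43.567 → 43.6°C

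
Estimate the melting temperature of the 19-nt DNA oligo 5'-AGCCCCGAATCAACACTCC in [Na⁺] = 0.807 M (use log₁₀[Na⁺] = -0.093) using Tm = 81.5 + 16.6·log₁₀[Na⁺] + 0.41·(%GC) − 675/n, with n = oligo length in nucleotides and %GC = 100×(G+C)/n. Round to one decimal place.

Length n = 19. Scanning the sequence gives C=9, G=2, A=6, T=2.
G+C = 11, so %GC = 11/19 × 100 = 57.895%
Salt term: 16.6 × (-0.093) = -1.544
GC term: 0.41 × 57.895 = 23.737; length term: −675/19 = −35.526
Tm = 81.5 + (-1.544) + 23.737 − 35.526 = 68.167 → 68.2°C

68.2°C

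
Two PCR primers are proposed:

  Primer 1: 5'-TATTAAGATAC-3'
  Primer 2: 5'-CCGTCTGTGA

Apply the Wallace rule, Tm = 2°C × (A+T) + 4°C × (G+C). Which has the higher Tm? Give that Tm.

Primer 2, 32°C

Primer 1: A+T=9, G+C=2 → Tm = 2(9)+4(2) = 26°C
Primer 2: A+T=4, G+C=6 → Tm = 2(4)+4(6) = 32°C
26°C vs 32°C → primer 2 is higher.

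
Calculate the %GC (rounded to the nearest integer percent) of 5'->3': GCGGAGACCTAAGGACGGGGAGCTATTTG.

59%

C=5, A=7, T=5, G=12
G+C = 12 + 5 = 17 out of 29 bases
%GC = 17/29 × 100 = 58.62% ≈ 59%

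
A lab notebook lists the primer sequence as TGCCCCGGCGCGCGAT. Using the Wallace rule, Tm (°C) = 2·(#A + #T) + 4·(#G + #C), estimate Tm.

58°C

T=2, C=7, G=6, A=1
AT pairs contribute 3, GC pairs contribute 13.
Tm = 2(3) + 4(13) = 6 + 52 = 58°C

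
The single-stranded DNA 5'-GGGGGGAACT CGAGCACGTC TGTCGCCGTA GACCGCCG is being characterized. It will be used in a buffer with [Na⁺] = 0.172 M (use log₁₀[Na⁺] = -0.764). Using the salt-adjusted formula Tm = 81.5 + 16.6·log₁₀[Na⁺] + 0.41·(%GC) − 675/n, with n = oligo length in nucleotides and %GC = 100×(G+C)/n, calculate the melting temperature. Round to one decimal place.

80.2°C

Length n = 38. Scanning the sequence gives G=15, A=6, T=5, C=12.
G+C = 27, so %GC = 27/38 × 100 = 71.053%
Salt term: 16.6 × (-0.764) = -12.682
GC term: 0.41 × 71.053 = 29.132; length term: −675/38 = −17.763
Tm = 81.5 + (-12.682) + 29.132 − 17.763 = 80.187 → 80.2°C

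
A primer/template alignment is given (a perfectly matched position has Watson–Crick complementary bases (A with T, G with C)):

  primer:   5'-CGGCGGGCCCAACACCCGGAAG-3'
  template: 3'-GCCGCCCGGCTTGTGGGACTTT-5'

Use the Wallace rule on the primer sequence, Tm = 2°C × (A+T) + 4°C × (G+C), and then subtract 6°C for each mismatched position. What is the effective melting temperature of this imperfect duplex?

60°C

Primer base counts: A=5, T=0, G=8, C=9 → A+T=5, G+C=17
Perfect-match Tm = 2(5) + 4(17) = 10 + 68 = 78°C
Mismatches (positions where the bases are not complementary): 3 (at positions 10, 18, 22)
Effective Tm = 78 − 3×6 = 78 − 18 = 60°C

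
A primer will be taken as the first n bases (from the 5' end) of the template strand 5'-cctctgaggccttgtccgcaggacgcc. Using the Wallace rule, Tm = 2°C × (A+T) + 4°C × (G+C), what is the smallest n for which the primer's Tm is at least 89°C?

n = 27

First 26 bases: CCTCTGAGGCCTTGTCCGCAGGACGC → Tm = 88°C (< 89°C)
First 27 bases: CCTCTGAGGCCTTGTCCGCAGGACGCC → Tm = 92°C (≥ 89°C)
Since every base adds ≥2°C, Tm only increases with n, so the threshold is first crossed at n = 27.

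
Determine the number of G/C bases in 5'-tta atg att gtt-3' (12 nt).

2

Base counts: G=2, C=0, A=3, T=7
Total G or C: 2 + 0 = 2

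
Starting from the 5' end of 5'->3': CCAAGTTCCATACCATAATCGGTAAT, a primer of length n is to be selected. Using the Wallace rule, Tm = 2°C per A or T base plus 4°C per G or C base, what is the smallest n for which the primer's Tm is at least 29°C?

n = 10

First 9 bases: CCAAGTTCC → Tm = 28°C (< 29°C)
First 10 bases: CCAAGTTCCA → Tm = 30°C (≥ 29°C)
Each additional base adds 2°C (A/T) or 4°C (G/C), so Tm is non-decreasing in n; n = 10 is the first length to reach 29°C.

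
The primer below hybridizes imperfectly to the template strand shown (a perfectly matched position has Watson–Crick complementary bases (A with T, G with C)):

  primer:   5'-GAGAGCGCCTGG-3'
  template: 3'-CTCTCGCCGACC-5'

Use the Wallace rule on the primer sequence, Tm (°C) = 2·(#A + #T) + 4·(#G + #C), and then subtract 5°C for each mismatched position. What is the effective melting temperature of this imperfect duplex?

Primer base counts: A=2, T=1, G=6, C=3 → A+T=3, G+C=9
Perfect-match Tm = 2(3) + 4(9) = 6 + 36 = 42°C
Mismatches (positions where the bases are not complementary): 1 (at position 8)
Effective Tm = 42 − 1×5 = 42 − 5 = 37°C

37°C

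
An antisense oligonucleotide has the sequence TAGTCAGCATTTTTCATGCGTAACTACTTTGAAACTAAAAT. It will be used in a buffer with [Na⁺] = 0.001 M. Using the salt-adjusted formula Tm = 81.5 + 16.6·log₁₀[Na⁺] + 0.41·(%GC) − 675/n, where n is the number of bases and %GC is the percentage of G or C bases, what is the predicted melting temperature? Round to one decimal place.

Length n = 41. A=14, T=15, C=7, G=5
G+C = 12, so %GC = 12/41 × 100 = 29.268%
Salt term: 16.6 × (-3) = -49.8
GC term: 0.41 × 29.268 = 12; length term: −675/41 = −16.463
Tm = 81.5 + (-49.8) + 12 − 16.463 = 27.237 → 27.2°C

27.2°C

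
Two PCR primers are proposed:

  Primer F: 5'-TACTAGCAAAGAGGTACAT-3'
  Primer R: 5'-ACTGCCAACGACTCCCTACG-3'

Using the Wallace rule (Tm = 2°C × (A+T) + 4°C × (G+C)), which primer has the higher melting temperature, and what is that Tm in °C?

Primer F: A+T=12, G+C=7 → Tm = 2(12)+4(7) = 52°C
Primer R: A+T=8, G+C=12 → Tm = 2(8)+4(12) = 64°C
52°C vs 64°C → primer R is higher.

Primer R, 64°C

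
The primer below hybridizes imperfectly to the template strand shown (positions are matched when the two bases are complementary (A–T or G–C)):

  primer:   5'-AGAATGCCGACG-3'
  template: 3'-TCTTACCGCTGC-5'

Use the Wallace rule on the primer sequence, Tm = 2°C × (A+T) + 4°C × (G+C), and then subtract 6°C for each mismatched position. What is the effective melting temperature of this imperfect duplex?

32°C

Primer base counts: A=4, T=1, G=4, C=3 → A+T=5, G+C=7
Perfect-match Tm = 2(5) + 4(7) = 10 + 28 = 38°C
Mismatches (positions where the bases are not complementary): 1 (at position 7)
Effective Tm = 38 − 1×6 = 38 − 6 = 32°C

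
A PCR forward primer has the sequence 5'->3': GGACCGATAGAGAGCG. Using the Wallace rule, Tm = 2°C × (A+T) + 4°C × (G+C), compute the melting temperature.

52°C

Counting bases: G=7, C=3, T=1, A=5
A+T = 6, G+C = 10
Tm = 2×6 + 4×10 = 52°C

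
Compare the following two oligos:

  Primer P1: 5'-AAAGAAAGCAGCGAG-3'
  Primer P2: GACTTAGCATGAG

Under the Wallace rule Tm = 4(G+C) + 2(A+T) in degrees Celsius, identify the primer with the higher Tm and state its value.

Primer P1, 44°C

Primer P1: A+T=8, G+C=7 → Tm = 2(8)+4(7) = 44°C
Primer P2: A+T=7, G+C=6 → Tm = 2(7)+4(6) = 38°C
44°C vs 38°C → primer P1 is higher.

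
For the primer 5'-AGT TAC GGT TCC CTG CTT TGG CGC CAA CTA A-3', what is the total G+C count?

A=6, T=9, C=9, G=7
G+C = 7 + 9 = 16

16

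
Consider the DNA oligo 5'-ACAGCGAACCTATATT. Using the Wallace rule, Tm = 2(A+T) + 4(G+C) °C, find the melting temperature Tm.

Counting bases: G=2, C=4, T=4, A=6
So N_AT = 10 and N_GC = 6.
Tm = 4·6 + 2·10 = 24 + 20 = 44°C

44°C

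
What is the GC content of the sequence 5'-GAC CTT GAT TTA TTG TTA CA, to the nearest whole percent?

Scanning the sequence gives C=3, G=3, T=9, A=5.
G+C = 3 + 3 = 6 out of 20 bases
%GC = 6/20 × 100 = 30% ≈ 30%

30%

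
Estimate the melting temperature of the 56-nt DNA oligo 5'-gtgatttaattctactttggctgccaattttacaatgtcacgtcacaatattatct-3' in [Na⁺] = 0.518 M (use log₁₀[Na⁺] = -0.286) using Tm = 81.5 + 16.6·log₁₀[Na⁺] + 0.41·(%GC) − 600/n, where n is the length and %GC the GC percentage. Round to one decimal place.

Length n = 56. Counting bases: C=11, G=7, A=15, T=23
G+C = 18, so %GC = 18/56 × 100 = 32.143%
Salt term: 16.6 × (-0.286) = -4.748
GC term: 0.41 × 32.143 = 13.179; length term: −600/56 = −10.714
Tm = 81.5 + (-4.748) + 13.179 − 10.714 = 79.217 → 79.2°C

79.2°C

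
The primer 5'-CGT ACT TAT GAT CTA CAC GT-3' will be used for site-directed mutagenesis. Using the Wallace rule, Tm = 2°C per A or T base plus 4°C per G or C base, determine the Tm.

56°C

Counting bases: C=5, A=5, T=7, G=3
AT pairs contribute 12, GC pairs contribute 8.
Tm = 2×12 + 4×8 = 56°C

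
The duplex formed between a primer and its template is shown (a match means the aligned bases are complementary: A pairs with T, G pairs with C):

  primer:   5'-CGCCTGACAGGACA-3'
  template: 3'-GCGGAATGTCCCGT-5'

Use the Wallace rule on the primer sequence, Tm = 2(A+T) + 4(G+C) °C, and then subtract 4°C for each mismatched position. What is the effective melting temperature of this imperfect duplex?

Primer base counts: A=4, T=1, G=4, C=5 → A+T=5, G+C=9
Perfect-match Tm = 2(5) + 4(9) = 10 + 36 = 46°C
Mismatches (positions where the bases are not complementary): 2 (at positions 6, 12)
Effective Tm = 46 − 2×4 = 46 − 8 = 38°C

38°C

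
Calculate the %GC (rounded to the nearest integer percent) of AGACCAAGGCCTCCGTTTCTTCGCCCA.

59%

Base counts: T=6, C=11, A=5, G=5
G+C = 5 + 11 = 16 out of 27 bases
%GC = 16/27 × 100 = 59.26% ≈ 59%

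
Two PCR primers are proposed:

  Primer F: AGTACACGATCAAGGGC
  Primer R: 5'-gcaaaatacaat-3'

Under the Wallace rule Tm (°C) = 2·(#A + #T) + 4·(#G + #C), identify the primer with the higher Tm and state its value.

Primer F, 52°C

Primer F: A+T=8, G+C=9 → Tm = 2(8)+4(9) = 52°C
Primer R: A+T=9, G+C=3 → Tm = 2(9)+4(3) = 30°C
52°C vs 30°C → primer F is higher.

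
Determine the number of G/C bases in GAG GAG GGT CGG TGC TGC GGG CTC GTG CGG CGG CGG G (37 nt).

Base counts: G=22, A=2, T=5, C=8
G+C = 22 + 8 = 30

30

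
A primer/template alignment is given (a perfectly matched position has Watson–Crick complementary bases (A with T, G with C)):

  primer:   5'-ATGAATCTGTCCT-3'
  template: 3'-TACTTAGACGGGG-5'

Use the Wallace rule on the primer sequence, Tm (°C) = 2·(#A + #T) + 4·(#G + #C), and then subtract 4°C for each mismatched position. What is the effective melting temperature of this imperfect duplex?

28°C

Primer base counts: A=3, T=5, G=2, C=3 → A+T=8, G+C=5
Perfect-match Tm = 2(8) + 4(5) = 16 + 20 = 36°C
Mismatches (positions where the bases are not complementary): 2 (at positions 10, 13)
Effective Tm = 36 − 2×4 = 36 − 8 = 28°C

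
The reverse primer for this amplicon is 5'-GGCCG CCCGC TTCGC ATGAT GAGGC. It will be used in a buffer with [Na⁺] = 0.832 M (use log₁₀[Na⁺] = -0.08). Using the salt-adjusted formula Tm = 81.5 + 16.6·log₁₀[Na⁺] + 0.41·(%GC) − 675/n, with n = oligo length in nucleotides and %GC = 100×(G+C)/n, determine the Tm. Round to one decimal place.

Length n = 25. Scanning the sequence gives C=9, G=9, A=3, T=4.
G+C = 18, so %GC = 18/25 × 100 = 72%
Salt term: 16.6 × (-0.08) = -1.328
GC term: 0.41 × 72 = 29.52; length term: −675/25 = −27
Tm = 81.5 + (-1.328) + 29.52 − 27 = 82.692 → 82.7°C

82.7°C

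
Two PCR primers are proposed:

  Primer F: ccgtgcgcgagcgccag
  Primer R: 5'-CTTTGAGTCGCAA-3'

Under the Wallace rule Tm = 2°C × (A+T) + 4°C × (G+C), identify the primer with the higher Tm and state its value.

Primer F: A+T=3, G+C=14 → Tm = 2(3)+4(14) = 62°C
Primer R: A+T=7, G+C=6 → Tm = 2(7)+4(6) = 38°C
62°C vs 38°C → primer F is higher.

Primer F, 62°C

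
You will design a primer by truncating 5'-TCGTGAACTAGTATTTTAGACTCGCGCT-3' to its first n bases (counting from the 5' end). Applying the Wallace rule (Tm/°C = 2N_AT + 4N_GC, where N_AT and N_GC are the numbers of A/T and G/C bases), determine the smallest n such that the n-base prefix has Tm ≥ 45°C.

First 17 bases: TCGTGAACTAGTATTTT → Tm = 44°C (< 45°C)
First 18 bases: TCGTGAACTAGTATTTTA → Tm = 46°C (≥ 45°C)
Each additional base adds 2°C (A/T) or 4°C (G/C), so Tm is non-decreasing in n; n = 18 is the first length to reach 45°C.

n = 18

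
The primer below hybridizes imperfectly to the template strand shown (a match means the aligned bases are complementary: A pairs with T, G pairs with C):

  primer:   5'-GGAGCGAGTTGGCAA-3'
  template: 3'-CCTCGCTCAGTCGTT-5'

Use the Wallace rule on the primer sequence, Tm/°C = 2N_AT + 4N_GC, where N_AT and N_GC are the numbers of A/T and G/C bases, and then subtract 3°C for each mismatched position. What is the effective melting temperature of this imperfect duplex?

42°C

Primer base counts: A=4, T=2, G=7, C=2 → A+T=6, G+C=9
Perfect-match Tm = 2(6) + 4(9) = 12 + 36 = 48°C
Mismatches (positions where the bases are not complementary): 2 (at positions 10, 11)
Effective Tm = 48 − 2×3 = 48 − 6 = 42°C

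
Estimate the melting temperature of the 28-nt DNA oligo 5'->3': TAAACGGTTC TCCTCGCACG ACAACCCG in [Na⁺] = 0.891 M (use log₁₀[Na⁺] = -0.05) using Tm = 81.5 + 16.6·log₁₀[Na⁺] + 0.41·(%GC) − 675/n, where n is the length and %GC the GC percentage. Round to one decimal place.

Length n = 28. Scanning the sequence gives G=5, T=5, A=7, C=11.
G+C = 16, so %GC = 16/28 × 100 = 57.143%
Salt term: 16.6 × (-0.05) = -0.83
GC term: 0.41 × 57.143 = 23.429; length term: −675/28 = −24.107
Tm = 81.5 + (-0.83) + 23.429 − 24.107 = 79.992 → 80.0°C

80.0°C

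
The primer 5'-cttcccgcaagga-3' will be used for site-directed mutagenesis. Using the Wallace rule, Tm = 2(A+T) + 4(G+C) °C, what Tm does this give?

42°C

Counting bases: A=3, T=2, G=3, C=5
AT pairs contribute 5, GC pairs contribute 8.
Tm = 4·8 + 2·5 = 32 + 10 = 42°C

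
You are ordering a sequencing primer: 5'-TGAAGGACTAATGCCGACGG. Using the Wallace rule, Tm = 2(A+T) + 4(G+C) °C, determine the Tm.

Base counts: A=6, C=4, T=3, G=7
AT pairs contribute 9, GC pairs contribute 11.
Tm = 2(9) + 4(11) = 18 + 44 = 62°C

62°C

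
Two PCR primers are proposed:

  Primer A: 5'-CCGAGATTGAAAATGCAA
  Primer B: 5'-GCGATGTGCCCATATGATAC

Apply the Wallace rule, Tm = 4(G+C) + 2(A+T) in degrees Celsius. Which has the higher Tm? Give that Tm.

Primer B, 60°C

Primer A: A+T=11, G+C=7 → Tm = 2(11)+4(7) = 50°C
Primer B: A+T=10, G+C=10 → Tm = 2(10)+4(10) = 60°C
50°C vs 60°C → primer B is higher.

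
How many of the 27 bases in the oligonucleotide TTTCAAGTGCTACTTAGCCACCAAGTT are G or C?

Base counts: C=7, A=7, T=9, G=4
Total G or C: 4 + 7 = 11

11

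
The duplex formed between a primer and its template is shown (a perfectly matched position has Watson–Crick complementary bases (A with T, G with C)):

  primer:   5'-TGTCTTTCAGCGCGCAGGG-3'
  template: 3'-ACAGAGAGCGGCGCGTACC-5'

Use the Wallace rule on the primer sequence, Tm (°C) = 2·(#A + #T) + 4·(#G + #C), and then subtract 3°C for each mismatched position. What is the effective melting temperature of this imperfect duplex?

Primer base counts: A=2, T=5, G=7, C=5 → A+T=7, G+C=12
Perfect-match Tm = 2(7) + 4(12) = 14 + 48 = 62°C
Mismatches (positions where the bases are not complementary): 4 (at positions 6, 9, 10, 17)
Effective Tm = 62 − 4×3 = 62 − 12 = 50°C

50°C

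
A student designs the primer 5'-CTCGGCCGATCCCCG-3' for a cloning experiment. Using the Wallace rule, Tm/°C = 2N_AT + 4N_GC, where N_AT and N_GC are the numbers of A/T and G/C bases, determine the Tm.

54°C

Base counts: C=8, G=4, T=2, A=1
AT pairs contribute 3, GC pairs contribute 12.
Tm = 4·12 + 2·3 = 48 + 6 = 54°C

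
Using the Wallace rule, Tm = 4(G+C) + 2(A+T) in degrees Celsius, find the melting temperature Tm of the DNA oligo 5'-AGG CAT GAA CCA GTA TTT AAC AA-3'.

62°C

A=10, C=4, G=4, T=5
A+T = 15, G+C = 8
Tm = 2×15 + 4×8 = 62°C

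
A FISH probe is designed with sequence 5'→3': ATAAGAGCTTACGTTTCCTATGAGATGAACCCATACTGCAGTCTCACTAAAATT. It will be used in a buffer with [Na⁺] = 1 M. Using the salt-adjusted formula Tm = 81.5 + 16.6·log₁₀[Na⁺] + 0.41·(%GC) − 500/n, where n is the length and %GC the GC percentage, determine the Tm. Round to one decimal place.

87.4°C

Length n = 54. Base counts: A=18, G=8, C=12, T=16
G+C = 20, so %GC = 20/54 × 100 = 37.037%
Salt term: 16.6 × (0) = 0
GC term: 0.41 × 37.037 = 15.185; length term: −500/54 = −9.259
Tm = 81.5 + (0) + 15.185 − 9.259 = 87.426 → 87.4°C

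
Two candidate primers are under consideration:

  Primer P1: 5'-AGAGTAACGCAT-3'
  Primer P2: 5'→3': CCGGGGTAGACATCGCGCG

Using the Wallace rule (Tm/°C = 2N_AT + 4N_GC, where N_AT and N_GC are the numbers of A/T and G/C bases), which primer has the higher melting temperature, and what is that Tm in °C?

Primer P2, 66°C

Primer P1: A+T=7, G+C=5 → Tm = 2(7)+4(5) = 34°C
Primer P2: A+T=5, G+C=14 → Tm = 2(5)+4(14) = 66°C
34°C vs 66°C → primer P2 is higher.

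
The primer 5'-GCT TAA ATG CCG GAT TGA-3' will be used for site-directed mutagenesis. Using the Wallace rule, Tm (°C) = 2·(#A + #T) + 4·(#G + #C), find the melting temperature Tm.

T=5, A=5, G=5, C=3
So N_AT = 10 and N_GC = 8.
Tm = 2×10 + 4×8 = 52°C

52°C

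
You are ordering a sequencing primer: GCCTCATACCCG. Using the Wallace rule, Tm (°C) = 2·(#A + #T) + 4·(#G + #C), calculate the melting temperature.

Counting bases: T=2, A=2, C=6, G=2
So N_AT = 4 and N_GC = 8.
Tm = 2(4) + 4(8) = 8 + 32 = 40°C

40°C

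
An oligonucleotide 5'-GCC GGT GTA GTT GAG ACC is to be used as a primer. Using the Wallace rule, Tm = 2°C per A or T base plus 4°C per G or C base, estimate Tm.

58°C

T=4, A=3, G=7, C=4
So N_AT = 7 and N_GC = 11.
Tm = 4·11 + 2·7 = 44 + 14 = 58°C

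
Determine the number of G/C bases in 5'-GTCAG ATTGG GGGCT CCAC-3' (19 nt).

A=3, C=5, T=4, G=7
G+C = 7 + 5 = 12

12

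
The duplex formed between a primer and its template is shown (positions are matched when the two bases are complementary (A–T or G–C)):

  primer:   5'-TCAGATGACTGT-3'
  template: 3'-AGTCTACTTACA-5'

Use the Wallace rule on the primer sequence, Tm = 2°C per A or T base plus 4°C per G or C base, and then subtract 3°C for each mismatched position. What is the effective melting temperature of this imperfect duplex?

31°C

Primer base counts: A=3, T=4, G=3, C=2 → A+T=7, G+C=5
Perfect-match Tm = 2(7) + 4(5) = 14 + 20 = 34°C
Mismatches (positions where the bases are not complementary): 1 (at position 9)
Effective Tm = 34 − 1×3 = 34 − 3 = 31°C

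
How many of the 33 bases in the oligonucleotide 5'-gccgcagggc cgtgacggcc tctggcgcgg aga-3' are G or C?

Counting bases: G=15, T=3, C=11, A=4
G+C = 15 + 11 = 26

26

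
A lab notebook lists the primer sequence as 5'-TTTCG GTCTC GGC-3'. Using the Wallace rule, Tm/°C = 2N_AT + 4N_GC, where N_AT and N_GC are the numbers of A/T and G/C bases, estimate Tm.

42°C

Base counts: G=4, A=0, T=5, C=4
A+T = 5, G+C = 8
Tm = 2×5 + 4×8 = 42°C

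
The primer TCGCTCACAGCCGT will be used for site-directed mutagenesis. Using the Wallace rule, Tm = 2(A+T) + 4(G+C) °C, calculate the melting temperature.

C=6, A=2, T=3, G=3
AT pairs contribute 5, GC pairs contribute 9.
Tm = 2×5 + 4×9 = 46°C

46°C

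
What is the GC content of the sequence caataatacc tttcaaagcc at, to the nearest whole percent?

32%

Scanning the sequence gives A=9, G=1, T=6, C=6.
G+C = 1 + 6 = 7 out of 22 bases
%GC = 7/22 × 100 = 31.82% ≈ 32%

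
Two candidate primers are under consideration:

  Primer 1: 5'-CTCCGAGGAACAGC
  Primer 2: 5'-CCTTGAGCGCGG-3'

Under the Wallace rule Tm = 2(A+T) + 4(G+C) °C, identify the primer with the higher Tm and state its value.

Primer 1, 46°C

Primer 1: A+T=5, G+C=9 → Tm = 2(5)+4(9) = 46°C
Primer 2: A+T=3, G+C=9 → Tm = 2(3)+4(9) = 42°C
46°C vs 42°C → primer 1 is higher.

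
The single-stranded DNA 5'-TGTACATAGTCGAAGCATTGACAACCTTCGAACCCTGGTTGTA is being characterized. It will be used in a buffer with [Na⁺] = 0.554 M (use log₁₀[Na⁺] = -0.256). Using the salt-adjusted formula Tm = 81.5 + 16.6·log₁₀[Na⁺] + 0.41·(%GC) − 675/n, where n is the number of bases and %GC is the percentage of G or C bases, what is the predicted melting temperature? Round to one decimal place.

79.7°C

Length n = 43. Scanning the sequence gives G=9, T=12, C=10, A=12.
G+C = 19, so %GC = 19/43 × 100 = 44.186%
Salt term: 16.6 × (-0.256) = -4.25
GC term: 0.41 × 44.186 = 18.116; length term: −675/43 = −15.698
Tm = 81.5 + (-4.25) + 18.116 − 15.698 = 79.668 → 79.7°C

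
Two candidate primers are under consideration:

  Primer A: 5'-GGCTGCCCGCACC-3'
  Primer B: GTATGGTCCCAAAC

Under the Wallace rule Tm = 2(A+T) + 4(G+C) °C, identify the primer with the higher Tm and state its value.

Primer A: A+T=2, G+C=11 → Tm = 2(2)+4(11) = 48°C
Primer B: A+T=7, G+C=7 → Tm = 2(7)+4(7) = 42°C
48°C vs 42°C → primer A is higher.

Primer A, 48°C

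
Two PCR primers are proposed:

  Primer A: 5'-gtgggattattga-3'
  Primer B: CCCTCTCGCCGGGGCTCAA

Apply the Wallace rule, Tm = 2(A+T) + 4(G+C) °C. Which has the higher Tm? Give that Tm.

Primer B, 66°C

Primer A: A+T=8, G+C=5 → Tm = 2(8)+4(5) = 36°C
Primer B: A+T=5, G+C=14 → Tm = 2(5)+4(14) = 66°C
36°C vs 66°C → primer B is higher.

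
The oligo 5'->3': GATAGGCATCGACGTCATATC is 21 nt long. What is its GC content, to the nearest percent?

G=5, T=5, A=6, C=5
G+C = 5 + 5 = 10 out of 21 bases
%GC = 10/21 × 100 = 47.62% ≈ 48%

48%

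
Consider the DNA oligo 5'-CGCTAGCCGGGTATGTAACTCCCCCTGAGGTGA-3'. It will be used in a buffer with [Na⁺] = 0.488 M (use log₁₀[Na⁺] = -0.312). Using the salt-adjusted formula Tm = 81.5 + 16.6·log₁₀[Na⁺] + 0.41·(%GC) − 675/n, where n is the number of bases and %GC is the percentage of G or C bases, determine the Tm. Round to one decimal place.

80.7°C

Length n = 33. T=7, C=10, A=6, G=10
G+C = 20, so %GC = 20/33 × 100 = 60.606%
Salt term: 16.6 × (-0.312) = -5.179
GC term: 0.41 × 60.606 = 24.848; length term: −675/33 = −20.455
Tm = 81.5 + (-5.179) + 24.848 − 20.455 = 80.714 → 80.7°C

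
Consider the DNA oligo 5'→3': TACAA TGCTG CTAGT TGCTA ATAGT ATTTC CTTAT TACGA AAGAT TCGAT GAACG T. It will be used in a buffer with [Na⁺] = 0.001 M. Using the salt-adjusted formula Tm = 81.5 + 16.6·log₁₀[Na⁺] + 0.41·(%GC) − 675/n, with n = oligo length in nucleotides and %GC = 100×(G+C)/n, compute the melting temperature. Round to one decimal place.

33.6°C

Length n = 56. T=20, C=9, A=17, G=10
G+C = 19, so %GC = 19/56 × 100 = 33.929%
Salt term: 16.6 × (-3) = -49.8
GC term: 0.41 × 33.929 = 13.911; length term: −675/56 = −12.054
Tm = 81.5 + (-49.8) + 13.911 − 12.054 = 33.557 → 33.6°C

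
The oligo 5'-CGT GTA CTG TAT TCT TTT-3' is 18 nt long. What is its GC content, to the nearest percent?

33%

Scanning the sequence gives G=3, T=10, C=3, A=2.
G+C = 3 + 3 = 6 out of 18 bases
%GC = 6/18 × 100 = 33.33% ≈ 33%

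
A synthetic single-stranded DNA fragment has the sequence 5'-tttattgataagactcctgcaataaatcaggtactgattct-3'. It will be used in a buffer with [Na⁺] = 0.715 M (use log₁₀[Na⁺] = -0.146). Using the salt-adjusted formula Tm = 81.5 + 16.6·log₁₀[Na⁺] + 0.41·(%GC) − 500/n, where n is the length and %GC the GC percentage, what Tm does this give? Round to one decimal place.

Length n = 41. Counting bases: C=7, G=6, A=13, T=15
G+C = 13, so %GC = 13/41 × 100 = 31.707%
Salt term: 16.6 × (-0.146) = -2.424
GC term: 0.41 × 31.707 = 13; length term: −500/41 = −12.195
Tm = 81.5 + (-2.424) + 13 − 12.195 = 79.881 → 79.9°C

79.9°C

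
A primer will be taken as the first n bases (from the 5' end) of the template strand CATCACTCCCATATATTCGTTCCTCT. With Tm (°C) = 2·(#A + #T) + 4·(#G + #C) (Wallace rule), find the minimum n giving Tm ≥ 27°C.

First 8 bases: CATCACTC → Tm = 24°C (< 27°C)
First 9 bases: CATCACTCC → Tm = 28°C (≥ 27°C)
Since every base adds ≥2°C, Tm only increases with n, so the threshold is first crossed at n = 9.

n = 9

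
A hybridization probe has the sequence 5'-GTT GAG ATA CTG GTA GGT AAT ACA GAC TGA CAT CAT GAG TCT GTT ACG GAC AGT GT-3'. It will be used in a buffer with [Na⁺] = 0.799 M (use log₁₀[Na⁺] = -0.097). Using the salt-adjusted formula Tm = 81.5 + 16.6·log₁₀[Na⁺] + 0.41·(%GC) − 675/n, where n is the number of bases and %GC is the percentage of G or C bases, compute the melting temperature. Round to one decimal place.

Length n = 56. A=16, T=16, C=8, G=16
G+C = 24, so %GC = 24/56 × 100 = 42.857%
Salt term: 16.6 × (-0.097) = -1.61
GC term: 0.41 × 42.857 = 17.571; length term: −675/56 = −12.054
Tm = 81.5 + (-1.61) + 17.571 − 12.054 = 85.407 → 85.4°C

85.4°C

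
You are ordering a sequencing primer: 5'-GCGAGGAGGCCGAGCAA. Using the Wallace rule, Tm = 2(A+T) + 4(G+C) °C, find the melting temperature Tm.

Base counts: A=5, C=4, T=0, G=8
So N_AT = 5 and N_GC = 12.
Tm = 4·12 + 2·5 = 48 + 10 = 58°C

58°C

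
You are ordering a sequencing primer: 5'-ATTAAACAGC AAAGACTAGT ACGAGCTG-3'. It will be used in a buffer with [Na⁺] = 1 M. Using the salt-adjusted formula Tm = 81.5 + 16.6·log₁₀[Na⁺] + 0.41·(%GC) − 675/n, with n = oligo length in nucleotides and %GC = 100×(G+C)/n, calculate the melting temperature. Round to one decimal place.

73.5°C

Length n = 28. Base counts: G=6, C=5, T=5, A=12
G+C = 11, so %GC = 11/28 × 100 = 39.286%
Salt term: 16.6 × (0) = 0
GC term: 0.41 × 39.286 = 16.107; length term: −675/28 = −24.107
Tm = 81.5 + (0) + 16.107 − 24.107 = 73.5 → 73.5°C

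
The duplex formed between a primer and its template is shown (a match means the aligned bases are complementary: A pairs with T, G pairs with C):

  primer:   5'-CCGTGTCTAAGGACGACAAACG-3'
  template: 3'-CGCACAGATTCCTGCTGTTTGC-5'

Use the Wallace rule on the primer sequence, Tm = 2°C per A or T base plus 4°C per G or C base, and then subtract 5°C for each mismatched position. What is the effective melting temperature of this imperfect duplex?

Primer base counts: A=7, T=3, G=6, C=6 → A+T=10, G+C=12
Perfect-match Tm = 2(10) + 4(12) = 20 + 48 = 68°C
Mismatches (positions where the bases are not complementary): 1 (at position 1)
Effective Tm = 68 − 1×5 = 68 − 5 = 63°C

63°C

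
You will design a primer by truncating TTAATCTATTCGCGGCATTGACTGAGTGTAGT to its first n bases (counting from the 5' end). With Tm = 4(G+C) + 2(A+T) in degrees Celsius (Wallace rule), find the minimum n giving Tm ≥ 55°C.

First 19 bases: TTAATCTATTCGCGGCATT → Tm = 52°C (< 55°C)
First 20 bases: TTAATCTATTCGCGGCATTG → Tm = 56°C (≥ 55°C)
Each additional base adds 2°C (A/T) or 4°C (G/C), so Tm is non-decreasing in n; n = 20 is the first length to reach 55°C.

n = 20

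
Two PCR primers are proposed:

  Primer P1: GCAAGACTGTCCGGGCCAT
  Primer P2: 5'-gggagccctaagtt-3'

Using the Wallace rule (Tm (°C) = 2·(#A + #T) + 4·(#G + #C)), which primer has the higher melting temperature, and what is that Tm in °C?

Primer P1, 62°C

Primer P1: A+T=7, G+C=12 → Tm = 2(7)+4(12) = 62°C
Primer P2: A+T=6, G+C=8 → Tm = 2(6)+4(8) = 44°C
62°C vs 44°C → primer P1 is higher.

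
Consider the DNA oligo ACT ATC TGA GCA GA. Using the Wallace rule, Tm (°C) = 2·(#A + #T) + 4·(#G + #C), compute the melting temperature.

40°C

Scanning the sequence gives A=5, T=3, C=3, G=3.
A+T = 8, G+C = 6
Tm = 2(8) + 4(6) = 16 + 24 = 40°C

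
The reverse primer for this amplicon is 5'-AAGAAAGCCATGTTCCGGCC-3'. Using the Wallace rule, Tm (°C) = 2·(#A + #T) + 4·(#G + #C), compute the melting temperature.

Scanning the sequence gives T=3, G=5, A=6, C=6.
So N_AT = 9 and N_GC = 11.
Tm = 2(9) + 4(11) = 18 + 44 = 62°C

62°C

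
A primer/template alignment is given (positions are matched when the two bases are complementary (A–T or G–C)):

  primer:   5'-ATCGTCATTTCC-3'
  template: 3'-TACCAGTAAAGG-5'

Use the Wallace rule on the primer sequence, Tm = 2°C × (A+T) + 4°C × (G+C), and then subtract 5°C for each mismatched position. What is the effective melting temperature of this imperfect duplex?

Primer base counts: A=2, T=5, G=1, C=4 → A+T=7, G+C=5
Perfect-match Tm = 2(7) + 4(5) = 14 + 20 = 34°C
Mismatches (positions where the bases are not complementary): 1 (at position 3)
Effective Tm = 34 − 1×5 = 34 − 5 = 29°C

29°C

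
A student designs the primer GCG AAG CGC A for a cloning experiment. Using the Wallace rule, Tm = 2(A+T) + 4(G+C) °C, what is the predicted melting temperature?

34°C

Scanning the sequence gives G=4, C=3, A=3, T=0.
AT pairs contribute 3, GC pairs contribute 7.
Tm = 2×3 + 4×7 = 34°C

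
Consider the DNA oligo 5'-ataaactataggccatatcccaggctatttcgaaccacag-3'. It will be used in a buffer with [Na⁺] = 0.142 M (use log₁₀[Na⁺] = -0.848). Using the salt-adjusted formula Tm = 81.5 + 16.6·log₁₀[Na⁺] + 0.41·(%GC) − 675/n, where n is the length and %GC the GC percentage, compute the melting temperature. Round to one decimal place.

Length n = 40. Counting bases: C=11, A=14, T=9, G=6
G+C = 17, so %GC = 17/40 × 100 = 42.5%
Salt term: 16.6 × (-0.848) = -14.077
GC term: 0.41 × 42.5 = 17.425; length term: −675/40 = −16.875
Tm = 81.5 + (-14.077) + 17.425 − 16.875 = 67.973 → 68.0°C

68.0°C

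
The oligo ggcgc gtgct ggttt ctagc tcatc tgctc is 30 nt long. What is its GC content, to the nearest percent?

Scanning the sequence gives A=2, C=9, T=10, G=9.
G+C = 9 + 9 = 18 out of 30 bases
%GC = 18/30 × 100 = 60% ≈ 60%

60%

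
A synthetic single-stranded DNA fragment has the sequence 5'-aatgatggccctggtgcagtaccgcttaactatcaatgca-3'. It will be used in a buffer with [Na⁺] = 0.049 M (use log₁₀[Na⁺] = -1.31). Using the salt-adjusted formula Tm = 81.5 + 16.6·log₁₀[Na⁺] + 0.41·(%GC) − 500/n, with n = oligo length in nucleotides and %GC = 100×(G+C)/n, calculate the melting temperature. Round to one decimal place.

66.7°C

Length n = 40. T=10, C=10, A=11, G=9
G+C = 19, so %GC = 19/40 × 100 = 47.5%
Salt term: 16.6 × (-1.31) = -21.746
GC term: 0.41 × 47.5 = 19.475; length term: −500/40 = −12.5
Tm = 81.5 + (-21.746) + 19.475 − 12.5 = 66.729 → 66.7°C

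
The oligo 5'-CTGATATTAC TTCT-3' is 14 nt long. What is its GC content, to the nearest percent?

29%

A=3, C=3, G=1, T=7
G+C = 1 + 3 = 4 out of 14 bases
%GC = 4/14 × 100 = 28.57% ≈ 29%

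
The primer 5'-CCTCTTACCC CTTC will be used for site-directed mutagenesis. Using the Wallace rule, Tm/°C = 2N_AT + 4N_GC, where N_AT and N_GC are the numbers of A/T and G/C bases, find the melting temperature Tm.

Scanning the sequence gives T=5, C=8, A=1, G=0.
AT pairs contribute 6, GC pairs contribute 8.
Tm = 4·8 + 2·6 = 32 + 12 = 44°C

44°C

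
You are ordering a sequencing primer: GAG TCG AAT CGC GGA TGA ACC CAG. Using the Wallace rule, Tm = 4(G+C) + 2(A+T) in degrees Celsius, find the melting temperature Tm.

76°C

Base counts: C=6, A=7, T=3, G=8
So N_AT = 10 and N_GC = 14.
Tm = 2(10) + 4(14) = 20 + 56 = 76°C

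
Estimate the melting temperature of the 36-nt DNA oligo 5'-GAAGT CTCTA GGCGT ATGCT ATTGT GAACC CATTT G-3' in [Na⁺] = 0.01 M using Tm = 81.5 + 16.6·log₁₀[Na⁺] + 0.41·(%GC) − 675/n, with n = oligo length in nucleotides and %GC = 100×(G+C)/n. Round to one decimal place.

Length n = 36. C=7, G=9, T=12, A=8
G+C = 16, so %GC = 16/36 × 100 = 44.444%
Salt term: 16.6 × (-2) = -33.2
GC term: 0.41 × 44.444 = 18.222; length term: −675/36 = −18.75
Tm = 81.5 + (-33.2) + 18.222 − 18.75 = 47.772 → 47.8°C

47.8°C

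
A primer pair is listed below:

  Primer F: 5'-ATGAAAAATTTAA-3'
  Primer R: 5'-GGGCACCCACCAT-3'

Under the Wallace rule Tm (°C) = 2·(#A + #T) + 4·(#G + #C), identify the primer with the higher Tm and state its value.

Primer R, 44°C

Primer F: A+T=12, G+C=1 → Tm = 2(12)+4(1) = 28°C
Primer R: A+T=4, G+C=9 → Tm = 2(4)+4(9) = 44°C
28°C vs 44°C → primer R is higher.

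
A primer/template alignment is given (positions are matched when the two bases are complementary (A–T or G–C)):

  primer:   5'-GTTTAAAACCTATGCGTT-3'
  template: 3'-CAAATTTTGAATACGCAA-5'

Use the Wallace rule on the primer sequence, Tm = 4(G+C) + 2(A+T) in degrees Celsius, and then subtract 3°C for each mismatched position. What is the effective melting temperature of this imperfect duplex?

45°C

Primer base counts: A=5, T=7, G=3, C=3 → A+T=12, G+C=6
Perfect-match Tm = 2(12) + 4(6) = 24 + 24 = 48°C
Mismatches (positions where the bases are not complementary): 1 (at position 10)
Effective Tm = 48 − 1×3 = 48 − 3 = 45°C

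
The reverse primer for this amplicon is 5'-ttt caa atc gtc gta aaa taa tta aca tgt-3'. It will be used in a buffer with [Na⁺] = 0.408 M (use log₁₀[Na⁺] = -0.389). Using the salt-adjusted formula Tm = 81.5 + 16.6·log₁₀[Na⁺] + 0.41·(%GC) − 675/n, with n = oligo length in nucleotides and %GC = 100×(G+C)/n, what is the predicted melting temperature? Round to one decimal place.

Length n = 30. G=3, T=11, C=4, A=12
G+C = 7, so %GC = 7/30 × 100 = 23.333%
Salt term: 16.6 × (-0.389) = -6.457
GC term: 0.41 × 23.333 = 9.567; length term: −675/30 = −22.5
Tm = 81.5 + (-6.457) + 9.567 − 22.5 = 62.11 → 62.1°C

62.1°C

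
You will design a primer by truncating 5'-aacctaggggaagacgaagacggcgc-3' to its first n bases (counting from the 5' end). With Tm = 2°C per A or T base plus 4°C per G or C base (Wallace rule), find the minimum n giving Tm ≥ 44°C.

n = 15

First 14 bases: AACCTAGGGGAAGA → Tm = 42°C (< 44°C)
First 15 bases: AACCTAGGGGAAGAC → Tm = 46°C (≥ 44°C)
Each additional base adds 2°C (A/T) or 4°C (G/C), so Tm is non-decreasing in n; n = 15 is the first length to reach 44°C.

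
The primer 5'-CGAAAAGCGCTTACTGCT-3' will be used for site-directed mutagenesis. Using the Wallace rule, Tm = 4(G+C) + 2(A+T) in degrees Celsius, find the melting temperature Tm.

54°C

Counting bases: A=5, T=4, C=5, G=4
So N_AT = 9 and N_GC = 9.
Tm = 4·9 + 2·9 = 36 + 18 = 54°C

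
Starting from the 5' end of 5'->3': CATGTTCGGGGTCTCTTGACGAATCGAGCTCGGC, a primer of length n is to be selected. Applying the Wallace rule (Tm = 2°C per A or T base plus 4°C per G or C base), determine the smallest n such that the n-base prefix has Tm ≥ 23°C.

n = 8

First 7 bases: CATGTTC → Tm = 20°C (< 23°C)
First 8 bases: CATGTTCG → Tm = 24°C (≥ 23°C)
Each additional base adds 2°C (A/T) or 4°C (G/C), so Tm is non-decreasing in n; n = 8 is the first length to reach 23°C.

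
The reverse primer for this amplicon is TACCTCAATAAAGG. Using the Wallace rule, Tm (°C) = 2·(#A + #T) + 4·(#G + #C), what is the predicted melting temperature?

Base counts: C=3, G=2, T=3, A=6
A+T = 9, G+C = 5
Tm = 2×9 + 4×5 = 38°C

38°C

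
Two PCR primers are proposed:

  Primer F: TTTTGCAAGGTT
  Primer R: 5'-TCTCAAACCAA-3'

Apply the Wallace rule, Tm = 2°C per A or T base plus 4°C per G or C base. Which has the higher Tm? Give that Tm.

Primer F, 32°C

Primer F: A+T=8, G+C=4 → Tm = 2(8)+4(4) = 32°C
Primer R: A+T=7, G+C=4 → Tm = 2(7)+4(4) = 30°C
32°C vs 30°C → primer F is higher.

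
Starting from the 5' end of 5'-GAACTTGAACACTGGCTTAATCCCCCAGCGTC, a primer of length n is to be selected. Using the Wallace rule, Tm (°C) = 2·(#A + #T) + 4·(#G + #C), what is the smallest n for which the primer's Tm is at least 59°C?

n = 22

First 21 bases: GAACTTGAACACTGGCTTAAT → Tm = 58°C (< 59°C)
First 22 bases: GAACTTGAACACTGGCTTAATC → Tm = 62°C (≥ 59°C)
Since every base adds ≥2°C, Tm only increases with n, so the threshold is first crossed at n = 22.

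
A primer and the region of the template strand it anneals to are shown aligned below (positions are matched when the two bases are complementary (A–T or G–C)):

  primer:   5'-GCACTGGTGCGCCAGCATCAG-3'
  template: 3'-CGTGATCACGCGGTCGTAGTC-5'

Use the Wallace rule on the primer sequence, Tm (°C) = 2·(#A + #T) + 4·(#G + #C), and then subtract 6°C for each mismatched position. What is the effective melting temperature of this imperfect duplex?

Primer base counts: A=4, T=3, G=7, C=7 → A+T=7, G+C=14
Perfect-match Tm = 2(7) + 4(14) = 14 + 56 = 70°C
Mismatches (positions where the bases are not complementary): 1 (at position 6)
Effective Tm = 70 − 1×6 = 70 − 6 = 64°C

64°C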